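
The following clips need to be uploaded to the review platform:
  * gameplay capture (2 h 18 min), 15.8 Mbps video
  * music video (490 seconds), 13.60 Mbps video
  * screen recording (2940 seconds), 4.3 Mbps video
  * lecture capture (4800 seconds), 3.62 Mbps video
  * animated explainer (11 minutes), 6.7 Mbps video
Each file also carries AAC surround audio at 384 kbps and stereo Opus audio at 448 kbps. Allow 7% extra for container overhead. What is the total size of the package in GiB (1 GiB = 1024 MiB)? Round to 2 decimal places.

23.20 GiB

Audio total: 384 + 448 = 832 kbps = 0.832 Mbps.
gameplay capture: 16.632 Mbps × 8280 s × 1.07 = 147352.9 Mb
music video: 14.432 Mbps × 490 s × 1.07 = 7566.7 Mb
screen recording: 5.132 Mbps × 2940 s × 1.07 = 16144.2 Mb
lecture capture: 4.452 Mbps × 4800 s × 1.07 = 22865.5 Mb
animated explainer: 7.532 Mbps × 660 s × 1.07 = 5319.1 Mb
Total: 199248.4 Mb = 24906.0 MB.
= 23.20 GiB.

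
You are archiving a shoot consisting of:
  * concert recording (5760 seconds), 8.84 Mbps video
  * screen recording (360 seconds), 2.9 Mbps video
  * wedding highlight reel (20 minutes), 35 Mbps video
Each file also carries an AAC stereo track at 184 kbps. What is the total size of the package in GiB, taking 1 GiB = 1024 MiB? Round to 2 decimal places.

Audio: 184 kbps = 0.184 Mbps.
concert recording: 9.024 Mbps × 5760 s = 51978.2 Mb
screen recording: 3.084 Mbps × 360 s = 1110.2 Mb
wedding highlight reel: 35.184 Mbps × 1200 s = 42220.8 Mb
Total: 95309.3 Mb = 11913.7 MB.
= 11.10 GiB.

11.10 GiB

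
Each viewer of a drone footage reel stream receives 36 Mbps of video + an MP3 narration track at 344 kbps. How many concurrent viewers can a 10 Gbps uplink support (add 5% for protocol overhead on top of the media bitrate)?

262

Audio: 344 kbps = 0.344 Mbps.
Per-viewer media rate: 36.344 Mbps.
On the wire with 5% overhead: 38.161 Mbps.
10 Gbps = 10,000 Mbps; 10,000 / 38.161 = 262.05 → 262 viewers.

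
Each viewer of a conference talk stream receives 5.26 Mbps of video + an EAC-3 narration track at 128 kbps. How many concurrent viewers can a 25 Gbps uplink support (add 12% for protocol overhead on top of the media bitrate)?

4142

Audio: 128 kbps = 0.128 Mbps.
Per-viewer media rate: 5.388 Mbps.
On the wire with 12% overhead: 6.035 Mbps.
25 Gbps = 25,000 Mbps; 25,000 / 6.035 = 4142.80 → 4142 viewers.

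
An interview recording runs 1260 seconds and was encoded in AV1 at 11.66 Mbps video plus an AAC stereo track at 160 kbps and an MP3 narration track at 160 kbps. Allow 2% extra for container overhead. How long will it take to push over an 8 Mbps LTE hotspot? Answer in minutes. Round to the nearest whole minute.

Audio total: 160 + 160 = 320 kbps = 0.320 Mbps.
Total bitrate: 11.980 Mbps.
File: 11.980 Mbps × 1260 s = 15094.8 Mb.
With 2% container overhead: ×1.02. → 15396.7 Mb.
At 8 Mbps: 15396.7 / 8 = 1924.6 s ≈ 32.1 minutes.

32 minutes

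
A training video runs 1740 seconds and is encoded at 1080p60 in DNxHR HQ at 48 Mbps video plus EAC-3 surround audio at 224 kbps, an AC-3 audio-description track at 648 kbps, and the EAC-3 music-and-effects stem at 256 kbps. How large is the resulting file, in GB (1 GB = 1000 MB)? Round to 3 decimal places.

Audio total: 224 + 648 + 256 = 1128 kbps = 1.128 Mbps.
Total bitrate: 48 + 1.128 = 49.128 Mbps.
Stream data: 49.128 Mbps × 1740 s = 85482.7 Mb.
85,483 Mb ÷ 8 = 10,685 MB → 10.69 GB.

10.685 GB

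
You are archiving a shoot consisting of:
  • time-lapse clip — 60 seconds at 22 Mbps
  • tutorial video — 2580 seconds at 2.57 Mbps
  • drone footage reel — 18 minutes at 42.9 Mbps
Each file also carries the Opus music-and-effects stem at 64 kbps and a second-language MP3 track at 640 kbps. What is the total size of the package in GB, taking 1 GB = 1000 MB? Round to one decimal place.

Audio total: 64 + 640 = 704 kbps = 0.704 Mbps.
time-lapse clip: 22.704 Mbps × 60 s = 1362.2 Mb
tutorial video: 3.274 Mbps × 2580 s = 8446.9 Mb
drone footage reel: 43.604 Mbps × 1080 s = 47092.3 Mb
Total: 56901.5 Mb = 7112.7 MB.
= 7.113 GB.

7.1 GB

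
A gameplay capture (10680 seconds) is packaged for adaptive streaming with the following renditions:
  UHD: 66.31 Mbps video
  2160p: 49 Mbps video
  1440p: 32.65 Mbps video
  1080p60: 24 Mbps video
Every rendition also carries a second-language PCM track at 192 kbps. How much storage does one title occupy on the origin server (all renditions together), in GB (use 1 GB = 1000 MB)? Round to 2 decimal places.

230.59 GB

Audio: 192 kbps = 0.192 Mbps.
Sum of rendition bitrates: (66.31+0.192) + (49+0.192) + (32.65+0.192) + (24+0.192) = 172.728 Mbps.
× 10680 s = 1,844,735 Mb = 230,592 MB = 230.6 GB.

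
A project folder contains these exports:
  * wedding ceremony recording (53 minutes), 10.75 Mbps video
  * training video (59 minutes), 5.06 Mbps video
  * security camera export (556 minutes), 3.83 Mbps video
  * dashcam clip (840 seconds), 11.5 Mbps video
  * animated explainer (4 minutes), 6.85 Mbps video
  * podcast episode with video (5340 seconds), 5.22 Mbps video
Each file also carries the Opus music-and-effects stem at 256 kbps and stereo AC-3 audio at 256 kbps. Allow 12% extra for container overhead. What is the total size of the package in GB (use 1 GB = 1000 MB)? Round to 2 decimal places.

Audio total: 256 + 256 = 512 kbps = 0.512 Mbps.
wedding ceremony recording: 11.262 Mbps × 3180 s × 1.12 = 40110.7 Mb
training video: 5.572 Mbps × 3540 s × 1.12 = 22091.9 Mb
security camera export: 4.342 Mbps × 33360 s × 1.12 = 162231.0 Mb
dashcam clip: 12.012 Mbps × 840 s × 1.12 = 11300.9 Mb
animated explainer: 7.362 Mbps × 240 s × 1.12 = 1978.9 Mb
podcast episode with video: 5.732 Mbps × 5340 s × 1.12 = 34281.9 Mb
Total: 271995.4 Mb = 33999.4 MB.
= 34.00 GB.

34.00 GB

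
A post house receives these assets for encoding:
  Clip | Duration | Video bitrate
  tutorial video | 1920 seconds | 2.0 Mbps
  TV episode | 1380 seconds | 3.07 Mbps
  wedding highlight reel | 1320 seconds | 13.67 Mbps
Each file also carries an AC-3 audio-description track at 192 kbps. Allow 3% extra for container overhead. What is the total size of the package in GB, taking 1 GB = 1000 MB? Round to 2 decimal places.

3.48 GB

Audio: 192 kbps = 0.192 Mbps.
tutorial video: 2.192 Mbps × 1920 s × 1.03 = 4334.9 Mb
TV episode: 3.262 Mbps × 1380 s × 1.03 = 4636.6 Mb
wedding highlight reel: 13.862 Mbps × 1320 s × 1.03 = 18846.8 Mb
Total: 27818.3 Mb = 3477.3 MB.
= 3.477 GB.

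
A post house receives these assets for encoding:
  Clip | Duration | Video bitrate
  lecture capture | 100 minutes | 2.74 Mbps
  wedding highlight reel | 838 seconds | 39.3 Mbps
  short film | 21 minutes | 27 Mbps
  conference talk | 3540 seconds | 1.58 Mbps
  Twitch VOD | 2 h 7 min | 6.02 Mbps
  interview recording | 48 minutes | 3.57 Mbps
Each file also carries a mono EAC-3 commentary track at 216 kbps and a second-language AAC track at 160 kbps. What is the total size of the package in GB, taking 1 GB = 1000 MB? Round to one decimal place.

19.2 GB

Audio total: 216 + 160 = 376 kbps = 0.376 Mbps.
lecture capture: 3.116 Mbps × 6000 s = 18696.0 Mb
wedding highlight reel: 39.676 Mbps × 838 s = 33248.5 Mb
short film: 27.376 Mbps × 1260 s = 34493.8 Mb
conference talk: 1.956 Mbps × 3540 s = 6924.2 Mb
Twitch VOD: 6.396 Mbps × 7620 s = 48737.5 Mb
interview recording: 3.946 Mbps × 2880 s = 11364.5 Mb
Total: 153464.5 Mb = 19183.1 MB.
= 19.18 GB.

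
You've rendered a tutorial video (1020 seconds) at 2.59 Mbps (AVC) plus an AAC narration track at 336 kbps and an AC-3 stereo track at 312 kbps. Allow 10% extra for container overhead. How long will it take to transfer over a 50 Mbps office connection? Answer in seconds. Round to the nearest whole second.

Audio total: 336 + 312 = 648 kbps = 0.648 Mbps.
Total bitrate: 3.238 Mbps.
File: 3.238 Mbps × 1020 s = 3302.8 Mb.
With 10% container overhead: ×1.10. → 3633.0 Mb.
At 50 Mbps: 3633.0 / 50 = 72.7 s ≈ 72.7 seconds.

73 seconds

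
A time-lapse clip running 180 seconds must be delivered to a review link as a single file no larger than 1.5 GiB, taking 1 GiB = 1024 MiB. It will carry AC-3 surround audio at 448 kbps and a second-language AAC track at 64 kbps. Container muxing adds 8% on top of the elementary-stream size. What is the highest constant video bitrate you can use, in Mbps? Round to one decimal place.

Budget: 1.5 GiB = 12884.9 Mb.
Stream payload after overhead: 12884.9 / 1.08 = 11930.5 Mb.
Total bitrate budget: 11930.5 Mb / 180 s = 66.280 Mbps.
Audio total: 448 + 64 = 512 kbps = 0.512 Mbps.
Video: 66.280 − 0.512 = 65.768 Mbps.

65.8 Mbps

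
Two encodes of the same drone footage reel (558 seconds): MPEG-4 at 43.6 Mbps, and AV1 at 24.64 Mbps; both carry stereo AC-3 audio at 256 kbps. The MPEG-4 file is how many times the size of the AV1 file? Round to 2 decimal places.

Audio: 256 kbps = 0.256 Mbps.
MPEG-4: 43.856 Mbps × 558 s = 24471.6 Mb = 3.059 GB.
AV1: 24.896 Mbps × 558 s = 13892.0 Mb = 1.736 GB.
Ratio: 3.059 / 1.736 = 1.762.

1.76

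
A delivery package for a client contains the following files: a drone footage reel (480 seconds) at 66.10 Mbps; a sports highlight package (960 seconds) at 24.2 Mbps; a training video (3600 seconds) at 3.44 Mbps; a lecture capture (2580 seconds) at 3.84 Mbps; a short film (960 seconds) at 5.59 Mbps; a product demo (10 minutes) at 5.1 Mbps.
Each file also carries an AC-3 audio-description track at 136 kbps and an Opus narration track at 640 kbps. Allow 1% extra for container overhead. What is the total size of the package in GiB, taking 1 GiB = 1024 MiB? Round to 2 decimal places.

Audio total: 136 + 640 = 776 kbps = 0.776 Mbps.
drone footage reel: 66.876 Mbps × 480 s × 1.01 = 32421.5 Mb
sports highlight package: 24.976 Mbps × 960 s × 1.01 = 24216.7 Mb
training video: 4.216 Mbps × 3600 s × 1.01 = 15329.4 Mb
lecture capture: 4.616 Mbps × 2580 s × 1.01 = 12028.4 Mb
short film: 6.366 Mbps × 960 s × 1.01 = 6172.5 Mb
product demo: 5.876 Mbps × 600 s × 1.01 = 3560.9 Mb
Total: 93729.3 Mb = 11716.2 MB.
= 10.91 GiB.

10.91 GiB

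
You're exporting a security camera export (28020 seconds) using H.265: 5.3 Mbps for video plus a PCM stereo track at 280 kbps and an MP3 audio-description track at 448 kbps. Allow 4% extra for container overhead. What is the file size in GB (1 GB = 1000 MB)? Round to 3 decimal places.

21.958 GB

Audio total: 280 + 448 = 728 kbps = 0.728 Mbps.
Total bitrate: 5.3 + 0.728 = 6.028 Mbps.
Stream data: 6.028 Mbps × 28020 s = 168904.6 Mb.
With 4% container overhead: ×1.04.
175,661 Mb ÷ 8 = 21,958 MB → 21.96 GB.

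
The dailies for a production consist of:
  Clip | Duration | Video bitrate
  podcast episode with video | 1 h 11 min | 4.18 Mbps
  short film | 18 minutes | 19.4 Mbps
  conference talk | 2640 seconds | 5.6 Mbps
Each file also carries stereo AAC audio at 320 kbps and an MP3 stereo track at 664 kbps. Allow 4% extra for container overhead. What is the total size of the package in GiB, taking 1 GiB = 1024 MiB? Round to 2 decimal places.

7.43 GiB

Audio total: 320 + 664 = 984 kbps = 0.984 Mbps.
podcast episode with video: 5.164 Mbps × 4260 s × 1.04 = 22878.6 Mb
short film: 20.384 Mbps × 1080 s × 1.04 = 22895.3 Mb
conference talk: 6.584 Mbps × 2640 s × 1.04 = 18077.0 Mb
Total: 63850.9 Mb = 7981.4 MB.
= 7.433 GiB.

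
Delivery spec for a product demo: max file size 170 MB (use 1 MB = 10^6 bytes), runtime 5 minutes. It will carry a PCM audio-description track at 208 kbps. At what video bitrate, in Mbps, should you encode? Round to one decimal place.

4.3 Mbps

Budget: 170 MB = 1360.0 Mb.
5 min = 300 s
Total bitrate budget: 1360.0 Mb / 300 s = 4.533 Mbps.
Audio: 208 kbps = 0.208 Mbps.
Video: 4.533 − 0.208 = 4.325 Mbps.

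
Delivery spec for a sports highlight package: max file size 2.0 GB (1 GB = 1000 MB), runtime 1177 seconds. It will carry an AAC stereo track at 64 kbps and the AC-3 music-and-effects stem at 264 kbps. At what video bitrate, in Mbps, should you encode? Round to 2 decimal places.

Budget: 2.0 GB = 16000.0 Mb.
Total bitrate budget: 16000.0 Mb / 1177 s = 13.594 Mbps.
Audio total: 64 + 264 = 328 kbps = 0.328 Mbps.
Video: 13.594 − 0.328 = 13.266 Mbps.

13.27 Mbps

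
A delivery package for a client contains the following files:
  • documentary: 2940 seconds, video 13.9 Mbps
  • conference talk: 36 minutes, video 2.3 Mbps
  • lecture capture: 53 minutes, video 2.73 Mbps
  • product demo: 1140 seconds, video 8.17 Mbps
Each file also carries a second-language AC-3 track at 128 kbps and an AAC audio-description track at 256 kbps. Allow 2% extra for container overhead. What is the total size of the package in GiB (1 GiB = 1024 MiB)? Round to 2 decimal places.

Audio total: 128 + 256 = 384 kbps = 0.384 Mbps.
documentary: 14.284 Mbps × 2940 s × 1.02 = 42834.9 Mb
conference talk: 2.684 Mbps × 2160 s × 1.02 = 5913.4 Mb
lecture capture: 3.114 Mbps × 3180 s × 1.02 = 10100.6 Mb
product demo: 8.554 Mbps × 1140 s × 1.02 = 9946.6 Mb
Total: 68795.4 Mb = 8599.4 MB.
= 8.009 GiB.

8.01 GiB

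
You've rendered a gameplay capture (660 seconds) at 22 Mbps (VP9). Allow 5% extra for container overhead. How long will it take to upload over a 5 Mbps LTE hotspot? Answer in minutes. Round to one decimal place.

File: 22.000 Mbps × 660 s = 14520.0 Mb.
With 5% container overhead: ×1.05. → 15246.0 Mb.
At 5 Mbps: 15246.0 / 5 = 3049.2 s ≈ 50.8 minutes.

50.8 minutes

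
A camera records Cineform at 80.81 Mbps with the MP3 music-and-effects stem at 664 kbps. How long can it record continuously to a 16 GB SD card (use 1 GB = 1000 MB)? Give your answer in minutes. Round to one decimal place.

26.2 minutes

Audio: 664 kbps = 0.664 Mbps.
Total bitrate: 80.81 + 0.664 = 81.474 Mbps.
Capacity: 16 GB = 128,000 Mb.
Recording time: 128,000 / 81.474 = 1,571 s ≈ 26.2 minutes.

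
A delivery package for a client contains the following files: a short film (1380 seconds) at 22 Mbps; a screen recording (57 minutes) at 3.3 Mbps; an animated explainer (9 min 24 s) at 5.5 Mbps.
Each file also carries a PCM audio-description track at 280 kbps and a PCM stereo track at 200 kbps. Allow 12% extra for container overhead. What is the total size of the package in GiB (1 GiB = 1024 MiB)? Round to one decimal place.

6.2 GiB

Audio total: 280 + 200 = 480 kbps = 0.480 Mbps.
short film: 22.480 Mbps × 1380 s × 1.12 = 34745.1 Mb
screen recording: 3.780 Mbps × 3420 s × 1.12 = 14478.9 Mb
animated explainer: 5.980 Mbps × 564 s × 1.12 = 3777.4 Mb
Total: 53001.4 Mb = 6625.2 MB.
= 6.170 GiB.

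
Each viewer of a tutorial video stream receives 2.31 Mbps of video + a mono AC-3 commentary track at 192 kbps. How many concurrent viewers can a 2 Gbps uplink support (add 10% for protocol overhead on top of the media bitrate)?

726

Audio: 192 kbps = 0.192 Mbps.
Per-viewer media rate: 2.502 Mbps.
On the wire with 10% overhead: 2.752 Mbps.
2 Gbps = 2,000 Mbps; 2,000 / 2.752 = 726.69 → 726 viewers.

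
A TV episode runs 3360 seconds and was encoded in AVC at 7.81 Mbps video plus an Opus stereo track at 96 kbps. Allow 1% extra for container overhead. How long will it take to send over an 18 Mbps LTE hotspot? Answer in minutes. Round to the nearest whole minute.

Audio: 96 kbps = 0.096 Mbps.
Total bitrate: 7.906 Mbps.
File: 7.906 Mbps × 3360 s = 26564.2 Mb.
With 1% container overhead: ×1.01. → 26829.8 Mb.
At 18 Mbps: 26829.8 / 18 = 1490.5 s ≈ 24.8 minutes.

25 minutes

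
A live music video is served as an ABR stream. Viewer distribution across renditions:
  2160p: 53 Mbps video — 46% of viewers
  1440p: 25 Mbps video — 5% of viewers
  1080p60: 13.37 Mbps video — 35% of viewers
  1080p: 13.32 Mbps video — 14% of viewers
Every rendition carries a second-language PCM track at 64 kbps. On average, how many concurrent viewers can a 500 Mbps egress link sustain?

Audio: 64 kbps = 0.064 Mbps.
Average per-viewer bitrate: 0.46×53.064 + 0.05×25.064 + 0.35×13.434 + 0.14×13.384 = 32.238 Mbps.
500 Mbps = 500.0 Mbps; 500.0 / 32.238 = 15.51 → 15.

15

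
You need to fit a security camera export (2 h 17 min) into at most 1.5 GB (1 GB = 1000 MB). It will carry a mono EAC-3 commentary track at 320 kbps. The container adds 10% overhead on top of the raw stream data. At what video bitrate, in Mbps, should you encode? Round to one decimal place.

Budget: 1.5 GB = 12000.0 Mb.
Stream payload after overhead: 12000.0 / 1.10 = 10909.1 Mb.
2 h 17 min = 137 min = 8220 s
Total bitrate budget: 10909.1 Mb / 8220 s = 1.327 Mbps.
Audio: 320 kbps = 0.320 Mbps.
Video: 1.327 − 0.320 = 1.007 Mbps.

1.0 Mbps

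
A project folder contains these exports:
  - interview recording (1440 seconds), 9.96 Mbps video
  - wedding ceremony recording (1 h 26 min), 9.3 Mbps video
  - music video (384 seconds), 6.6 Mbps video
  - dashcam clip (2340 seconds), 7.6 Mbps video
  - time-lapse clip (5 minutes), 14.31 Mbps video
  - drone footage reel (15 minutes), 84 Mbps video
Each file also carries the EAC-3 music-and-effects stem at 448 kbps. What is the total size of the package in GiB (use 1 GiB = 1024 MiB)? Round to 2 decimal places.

Audio: 448 kbps = 0.448 Mbps.
interview recording: 10.408 Mbps × 1440 s = 14987.5 Mb
wedding ceremony recording: 9.748 Mbps × 5160 s = 50299.7 Mb
music video: 7.048 Mbps × 384 s = 2706.4 Mb
dashcam clip: 8.048 Mbps × 2340 s = 18832.3 Mb
time-lapse clip: 14.758 Mbps × 300 s = 4427.4 Mb
drone footage reel: 84.448 Mbps × 900 s = 76003.2 Mb
Total: 167256.6 Mb = 20907.1 MB.
= 19.47 GiB.

19.47 GiB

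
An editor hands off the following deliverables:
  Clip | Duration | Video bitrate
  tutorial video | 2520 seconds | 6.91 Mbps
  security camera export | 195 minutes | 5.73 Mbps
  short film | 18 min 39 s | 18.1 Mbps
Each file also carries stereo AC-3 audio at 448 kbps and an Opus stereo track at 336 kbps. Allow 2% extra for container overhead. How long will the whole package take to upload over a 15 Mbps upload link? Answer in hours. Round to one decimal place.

Audio total: 448 + 336 = 784 kbps = 0.784 Mbps.
tutorial video: 7.694 Mbps × 2520 s × 1.02 = 19776.7 Mb
security camera export: 6.514 Mbps × 11700 s × 1.02 = 77738.1 Mb
short film: 18.884 Mbps × 1119 s × 1.02 = 21553.8 Mb
Total: 119068.6 Mb = 14883.6 MB.
At 15 Mbps: 119068.6 / 15 = 7938 s ≈ 2.2 hours.

2.2 hours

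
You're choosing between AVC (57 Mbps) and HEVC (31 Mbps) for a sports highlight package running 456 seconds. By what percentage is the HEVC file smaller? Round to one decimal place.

45.6%

AVC: 57.000 Mbps × 456 s = 25992.0 Mb = 3.026 GiB.
HEVC: 31.000 Mbps × 456 s = 14136.0 Mb = 1.646 GiB.
Reduction: (1 − 1.646/3.026) × 100 = 45.61%.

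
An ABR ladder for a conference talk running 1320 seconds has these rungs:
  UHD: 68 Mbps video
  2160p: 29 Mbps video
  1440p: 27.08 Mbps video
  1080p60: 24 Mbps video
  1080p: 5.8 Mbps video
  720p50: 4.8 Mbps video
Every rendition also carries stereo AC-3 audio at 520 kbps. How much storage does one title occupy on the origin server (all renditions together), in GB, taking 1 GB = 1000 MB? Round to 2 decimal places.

26.70 GB

Audio: 520 kbps = 0.520 Mbps.
Sum of rendition bitrates: (68+0.520) + (29+0.520) + (27.08+0.520) + (24+0.520) + (5.8+0.520) + (4.8+0.520) = 161.800 Mbps.
× 1320 s = 213,576 Mb = 26,697 MB = 26.70 GB.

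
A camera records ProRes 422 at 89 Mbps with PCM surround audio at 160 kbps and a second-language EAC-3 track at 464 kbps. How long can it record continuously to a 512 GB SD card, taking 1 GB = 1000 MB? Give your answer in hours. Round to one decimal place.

12.7 hours

Audio total: 160 + 464 = 624 kbps = 0.624 Mbps.
Total bitrate: 89 + 0.624 = 89.624 Mbps.
Capacity: 512 GB = 4,096,000 Mb.
Recording time: 4,096,000 / 89.624 = 45,702 s ≈ 12.7 hours.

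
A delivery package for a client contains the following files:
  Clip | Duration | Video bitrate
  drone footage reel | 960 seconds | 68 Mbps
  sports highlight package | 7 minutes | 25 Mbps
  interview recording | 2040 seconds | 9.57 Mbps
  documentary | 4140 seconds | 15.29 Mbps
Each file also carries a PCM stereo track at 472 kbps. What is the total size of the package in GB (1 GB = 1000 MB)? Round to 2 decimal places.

20.27 GB

Audio: 472 kbps = 0.472 Mbps.
drone footage reel: 68.472 Mbps × 960 s = 65733.1 Mb
sports highlight package: 25.472 Mbps × 420 s = 10698.2 Mb
interview recording: 10.042 Mbps × 2040 s = 20485.7 Mb
documentary: 15.762 Mbps × 4140 s = 65254.7 Mb
Total: 162171.7 Mb = 20271.5 MB.
= 20.27 GB.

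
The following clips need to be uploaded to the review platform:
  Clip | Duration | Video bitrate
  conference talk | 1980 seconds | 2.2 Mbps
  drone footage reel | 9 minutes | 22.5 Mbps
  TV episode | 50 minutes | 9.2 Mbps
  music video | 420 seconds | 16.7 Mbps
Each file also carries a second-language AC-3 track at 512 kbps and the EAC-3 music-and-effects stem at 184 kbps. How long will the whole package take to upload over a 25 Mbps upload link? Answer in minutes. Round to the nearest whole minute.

Audio total: 512 + 184 = 696 kbps = 0.696 Mbps.
conference talk: 2.896 Mbps × 1980 s = 5734.1 Mb
drone footage reel: 23.196 Mbps × 540 s = 12525.8 Mb
TV episode: 9.896 Mbps × 3000 s = 29688.0 Mb
music video: 17.396 Mbps × 420 s = 7306.3 Mb
Total: 55254.2 Mb = 6906.8 MB.
At 25 Mbps: 55254.2 / 25 = 2210 s ≈ 36.8 minutes.

37 minutes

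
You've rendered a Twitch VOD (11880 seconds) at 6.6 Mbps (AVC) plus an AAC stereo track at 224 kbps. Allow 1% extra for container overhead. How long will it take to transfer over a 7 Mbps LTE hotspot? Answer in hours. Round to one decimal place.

3.2 hours

Audio: 224 kbps = 0.224 Mbps.
Total bitrate: 6.824 Mbps.
File: 6.824 Mbps × 11880 s = 81069.1 Mb.
With 1% container overhead: ×1.01. → 81879.8 Mb.
At 7 Mbps: 81879.8 / 7 = 11697.1 s ≈ 3.25 hours.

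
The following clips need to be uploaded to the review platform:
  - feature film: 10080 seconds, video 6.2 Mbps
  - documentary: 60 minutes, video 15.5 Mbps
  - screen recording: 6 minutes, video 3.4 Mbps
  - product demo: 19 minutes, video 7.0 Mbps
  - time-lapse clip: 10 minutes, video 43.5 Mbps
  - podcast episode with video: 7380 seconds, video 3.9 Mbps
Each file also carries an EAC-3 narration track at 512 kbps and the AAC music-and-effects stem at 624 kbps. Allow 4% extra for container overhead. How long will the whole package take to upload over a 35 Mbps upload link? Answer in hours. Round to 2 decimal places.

1.72 hours

Audio total: 512 + 624 = 1136 kbps = 1.136 Mbps.
feature film: 7.336 Mbps × 10080 s × 1.04 = 76904.8 Mb
documentary: 16.636 Mbps × 3600 s × 1.04 = 62285.2 Mb
screen recording: 4.536 Mbps × 360 s × 1.04 = 1698.3 Mb
product demo: 8.136 Mbps × 1140 s × 1.04 = 9646.0 Mb
time-lapse clip: 44.636 Mbps × 600 s × 1.04 = 27852.9 Mb
podcast episode with video: 5.036 Mbps × 7380 s × 1.04 = 38652.3 Mb
Total: 217039.4 Mb = 27129.9 MB.
At 35 Mbps: 217039.4 / 35 = 6201 s ≈ 1.72 hours.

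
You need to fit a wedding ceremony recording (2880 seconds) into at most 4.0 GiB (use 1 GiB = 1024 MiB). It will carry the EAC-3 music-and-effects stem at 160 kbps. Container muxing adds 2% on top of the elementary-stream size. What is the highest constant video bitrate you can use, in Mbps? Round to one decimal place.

Budget: 4.0 GiB = 34359.7 Mb.
Stream payload after overhead: 34359.7 / 1.02 = 33686.0 Mb.
Total bitrate budget: 33686.0 Mb / 2880 s = 11.697 Mbps.
Audio: 160 kbps = 0.160 Mbps.
Video: 11.697 − 0.160 = 11.537 Mbps.

11.5 Mbps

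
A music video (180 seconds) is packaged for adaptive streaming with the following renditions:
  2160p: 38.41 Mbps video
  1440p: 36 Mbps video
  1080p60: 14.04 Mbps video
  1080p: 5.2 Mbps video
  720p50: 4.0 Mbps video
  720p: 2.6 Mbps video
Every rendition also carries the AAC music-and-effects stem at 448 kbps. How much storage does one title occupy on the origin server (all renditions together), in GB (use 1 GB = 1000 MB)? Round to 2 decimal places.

2.32 GB

Audio: 448 kbps = 0.448 Mbps.
Sum of rendition bitrates: (38.41+0.448) + (36+0.448) + (14.04+0.448) + (5.2+0.448) + (4.0+0.448) + (2.6+0.448) = 102.938 Mbps.
× 180 s = 18,529 Mb = 2,316 MB = 2.316 GB.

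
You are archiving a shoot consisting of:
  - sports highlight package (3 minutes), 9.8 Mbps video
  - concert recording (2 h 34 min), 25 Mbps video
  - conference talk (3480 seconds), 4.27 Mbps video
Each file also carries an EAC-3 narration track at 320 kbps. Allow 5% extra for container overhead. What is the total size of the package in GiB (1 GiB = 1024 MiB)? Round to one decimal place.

30.8 GiB

Audio: 320 kbps = 0.320 Mbps.
sports highlight package: 10.120 Mbps × 180 s × 1.05 = 1912.7 Mb
concert recording: 25.320 Mbps × 9240 s × 1.05 = 245654.6 Mb
conference talk: 4.590 Mbps × 3480 s × 1.05 = 16771.9 Mb
Total: 264339.2 Mb = 33042.4 MB.
= 30.77 GiB.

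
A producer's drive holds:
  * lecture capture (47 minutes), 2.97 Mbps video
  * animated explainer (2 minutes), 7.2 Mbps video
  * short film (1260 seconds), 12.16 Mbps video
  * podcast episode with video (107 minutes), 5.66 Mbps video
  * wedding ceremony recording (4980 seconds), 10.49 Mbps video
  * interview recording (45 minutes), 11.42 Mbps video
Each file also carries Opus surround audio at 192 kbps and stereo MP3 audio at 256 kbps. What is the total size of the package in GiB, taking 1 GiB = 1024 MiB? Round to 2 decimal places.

Audio total: 192 + 256 = 448 kbps = 0.448 Mbps.
lecture capture: 3.418 Mbps × 2820 s = 9638.8 Mb
animated explainer: 7.648 Mbps × 120 s = 917.8 Mb
short film: 12.608 Mbps × 1260 s = 15886.1 Mb
podcast episode with video: 6.108 Mbps × 6420 s = 39213.4 Mb
wedding ceremony recording: 10.938 Mbps × 4980 s = 54471.2 Mb
interview recording: 11.868 Mbps × 2700 s = 32043.6 Mb
Total: 152170.8 Mb = 19021.3 MB.
= 17.72 GiB.

17.72 GiB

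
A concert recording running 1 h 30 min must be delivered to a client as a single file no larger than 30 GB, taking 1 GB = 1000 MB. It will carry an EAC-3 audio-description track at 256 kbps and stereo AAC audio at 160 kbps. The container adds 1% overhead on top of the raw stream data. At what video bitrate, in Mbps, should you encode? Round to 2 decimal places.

43.59 Mbps

Budget: 30 GB = 240000.0 Mb.
Stream payload after overhead: 240000.0 / 1.01 = 237623.8 Mb.
1 h 30 min = 90 min = 5400 s
Total bitrate budget: 237623.8 Mb / 5400 s = 44.004 Mbps.
Audio total: 256 + 160 = 416 kbps = 0.416 Mbps.
Video: 44.004 − 0.416 = 43.588 Mbps.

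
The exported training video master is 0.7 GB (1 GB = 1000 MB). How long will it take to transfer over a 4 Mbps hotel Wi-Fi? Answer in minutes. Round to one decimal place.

File: 0.7 GB = 5600.0 Mb.
At 4 Mbps: 5600.0 / 4 = 1400.0 s ≈ 23.3 minutes.

23.3 minutes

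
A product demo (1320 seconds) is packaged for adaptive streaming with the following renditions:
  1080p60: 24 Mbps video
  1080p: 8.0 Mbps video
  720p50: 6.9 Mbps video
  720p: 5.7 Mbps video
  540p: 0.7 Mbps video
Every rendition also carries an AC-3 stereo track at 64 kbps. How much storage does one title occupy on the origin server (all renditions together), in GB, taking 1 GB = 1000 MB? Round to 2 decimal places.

7.53 GB

Audio: 64 kbps = 0.064 Mbps.
Sum of rendition bitrates: (24+0.064) + (8.0+0.064) + (6.9+0.064) + (5.7+0.064) + (0.7+0.064) = 45.620 Mbps.
× 1320 s = 60,218 Mb = 7,527 MB = 7.527 GB.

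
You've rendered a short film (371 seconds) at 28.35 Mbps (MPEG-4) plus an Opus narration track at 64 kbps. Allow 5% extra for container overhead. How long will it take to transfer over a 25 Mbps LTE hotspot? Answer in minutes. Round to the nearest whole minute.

7 minutes

Audio: 64 kbps = 0.064 Mbps.
Total bitrate: 28.414 Mbps.
File: 28.414 Mbps × 371 s = 10541.6 Mb.
With 5% container overhead: ×1.05. → 11068.7 Mb.
At 25 Mbps: 11068.7 / 25 = 442.7 s ≈ 7.38 minutes.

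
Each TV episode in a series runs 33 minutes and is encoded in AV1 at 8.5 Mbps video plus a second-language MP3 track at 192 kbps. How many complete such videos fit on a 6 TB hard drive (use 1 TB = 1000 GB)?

2789

33 min = 1980 s
Audio: 192 kbps = 0.192 Mbps.
Total bitrate: 8.692 Mbps.
Per item: 8.692 Mbps × 1980 s = 17,210 Mb = 2,151 MB.
Capacity: 6 TB = 48,000,000 Mb; 2789.05 items → 2789 complete.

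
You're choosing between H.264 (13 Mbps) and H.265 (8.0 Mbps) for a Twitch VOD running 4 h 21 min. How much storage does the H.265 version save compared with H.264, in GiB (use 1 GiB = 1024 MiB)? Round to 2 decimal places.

9.12 GiB

4 h 21 min = 261 min = 15660 s
H.264: 13.000 Mbps × 15660 s = 203580.0 Mb = 23.700 GiB.
H.265: 8.000 Mbps × 15660 s = 125280.0 Mb = 14.585 GiB.
Saving: 23.700 − 14.585 = 9.115 GiB.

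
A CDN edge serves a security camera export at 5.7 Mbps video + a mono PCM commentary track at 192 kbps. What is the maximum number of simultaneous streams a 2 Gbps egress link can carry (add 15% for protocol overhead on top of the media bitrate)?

Audio: 192 kbps = 0.192 Mbps.
Per-viewer media rate: 5.892 Mbps.
On the wire with 15% overhead: 6.776 Mbps.
2 Gbps = 2,000 Mbps; 2,000 / 6.776 = 295.17 → 295 viewers.

295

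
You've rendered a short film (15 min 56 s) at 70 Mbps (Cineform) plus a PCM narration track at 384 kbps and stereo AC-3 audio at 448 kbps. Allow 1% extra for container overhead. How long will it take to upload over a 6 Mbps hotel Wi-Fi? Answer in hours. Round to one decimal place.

3.2 hours

15 min 56 s = 956 s
Audio total: 384 + 448 = 832 kbps = 0.832 Mbps.
Total bitrate: 70.832 Mbps.
File: 70.832 Mbps × 956 s = 67715.4 Mb.
With 1% container overhead: ×1.01. → 68392.5 Mb.
At 6 Mbps: 68392.5 / 6 = 11398.8 s ≈ 3.17 hours.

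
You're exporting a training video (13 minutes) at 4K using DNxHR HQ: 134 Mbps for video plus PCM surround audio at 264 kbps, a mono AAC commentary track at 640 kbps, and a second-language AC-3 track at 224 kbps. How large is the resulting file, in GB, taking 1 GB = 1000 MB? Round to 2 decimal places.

13 min = 780 s
Audio total: 264 + 640 + 224 = 1128 kbps = 1.128 Mbps.
Total bitrate: 134 + 1.128 = 135.128 Mbps.
Stream data: 135.128 Mbps × 780 s = 105399.8 Mb.
105,400 Mb ÷ 8 = 13,175 MB → 13.17 GB.

13.17 GB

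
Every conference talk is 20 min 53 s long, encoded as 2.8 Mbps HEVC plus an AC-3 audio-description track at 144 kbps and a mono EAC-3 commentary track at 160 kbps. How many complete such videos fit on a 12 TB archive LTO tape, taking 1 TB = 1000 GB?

24683

20 min 53 s = 1253 s
Audio total: 144 + 160 = 304 kbps = 0.304 Mbps.
Total bitrate: 3.104 Mbps.
Per item: 3.104 Mbps × 1253 s = 3,889 Mb = 486.2 MB.
Capacity: 12 TB = 96,000,000 Mb; 24683.03 items → 24683 complete.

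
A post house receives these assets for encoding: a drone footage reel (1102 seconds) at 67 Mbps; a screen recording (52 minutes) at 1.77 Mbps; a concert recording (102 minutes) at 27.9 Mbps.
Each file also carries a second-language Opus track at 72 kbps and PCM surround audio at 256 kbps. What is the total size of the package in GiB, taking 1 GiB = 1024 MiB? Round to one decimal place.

29.5 GiB

Audio total: 72 + 256 = 328 kbps = 0.328 Mbps.
drone footage reel: 67.328 Mbps × 1102 s = 74195.5 Mb
screen recording: 2.098 Mbps × 3120 s = 6545.8 Mb
concert recording: 28.228 Mbps × 6120 s = 172755.4 Mb
Total: 253496.6 Mb = 31687.1 MB.
= 29.51 GiB.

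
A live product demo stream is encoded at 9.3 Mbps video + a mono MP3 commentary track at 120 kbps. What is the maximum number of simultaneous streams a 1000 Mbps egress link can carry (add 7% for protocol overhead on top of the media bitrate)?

Audio: 120 kbps = 0.120 Mbps.
Per-viewer media rate: 9.420 Mbps.
On the wire with 7% overhead: 10.079 Mbps.
1000 Mbps = 1,000 Mbps; 1,000 / 10.079 = 99.21 → 99 viewers.

99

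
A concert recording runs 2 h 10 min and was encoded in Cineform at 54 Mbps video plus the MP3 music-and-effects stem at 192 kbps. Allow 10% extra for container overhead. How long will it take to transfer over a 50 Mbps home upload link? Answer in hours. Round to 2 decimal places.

2 h 10 min = 130 min = 7800 s
Audio: 192 kbps = 0.192 Mbps.
Total bitrate: 54.192 Mbps.
File: 54.192 Mbps × 7800 s = 422697.6 Mb.
With 10% container overhead: ×1.10. → 464967.4 Mb.
At 50 Mbps: 464967.4 / 50 = 9299.3 s ≈ 2.58 hours.

2.58 hours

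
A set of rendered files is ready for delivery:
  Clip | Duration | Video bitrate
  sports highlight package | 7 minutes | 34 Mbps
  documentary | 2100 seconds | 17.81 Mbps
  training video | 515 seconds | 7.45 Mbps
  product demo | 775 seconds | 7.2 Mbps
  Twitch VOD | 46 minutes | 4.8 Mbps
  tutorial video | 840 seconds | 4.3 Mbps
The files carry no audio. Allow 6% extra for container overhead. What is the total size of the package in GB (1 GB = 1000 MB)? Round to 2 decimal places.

sports highlight package: 34.000 Mbps × 420 s × 1.06 = 15136.8 Mb
documentary: 17.810 Mbps × 2100 s × 1.06 = 39645.1 Mb
training video: 7.450 Mbps × 515 s × 1.06 = 4067.0 Mb
product demo: 7.200 Mbps × 775 s × 1.06 = 5914.8 Mb
Twitch VOD: 4.800 Mbps × 2760 s × 1.06 = 14042.9 Mb
tutorial video: 4.300 Mbps × 840 s × 1.06 = 3828.7 Mb
Total: 82635.2 Mb = 10329.4 MB.
= 10.33 GB.

10.33 GB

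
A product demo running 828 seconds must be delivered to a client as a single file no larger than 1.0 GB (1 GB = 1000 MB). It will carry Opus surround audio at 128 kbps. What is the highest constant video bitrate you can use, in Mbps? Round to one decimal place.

Budget: 1.0 GB = 8000.0 Mb.
Total bitrate budget: 8000.0 Mb / 828 s = 9.662 Mbps.
Audio: 128 kbps = 0.128 Mbps.
Video: 9.662 − 0.128 = 9.534 Mbps.

9.5 Mbps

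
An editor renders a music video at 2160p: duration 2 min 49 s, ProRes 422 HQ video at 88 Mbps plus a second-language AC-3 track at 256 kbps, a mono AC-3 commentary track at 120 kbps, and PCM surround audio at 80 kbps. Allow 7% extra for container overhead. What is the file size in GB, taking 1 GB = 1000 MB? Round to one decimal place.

2 min 49 s = 169 s
Audio total: 256 + 120 + 80 = 456 kbps = 0.456 Mbps.
Total bitrate: 88 + 0.456 = 88.456 Mbps.
Stream data: 88.456 Mbps × 169 s = 14949.1 Mb.
With 7% container overhead: ×1.07.
15,995 Mb ÷ 8 = 1,999 MB → 1.999 GB.

2.0 GB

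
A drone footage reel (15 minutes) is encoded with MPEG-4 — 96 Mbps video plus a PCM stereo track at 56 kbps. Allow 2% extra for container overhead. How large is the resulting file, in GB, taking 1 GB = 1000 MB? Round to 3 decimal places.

15 min = 900 s
Audio: 56 kbps = 0.056 Mbps.
Total bitrate: 96 + 0.056 = 96.056 Mbps.
Stream data: 96.056 Mbps × 900 s = 86450.4 Mb.
With 2% container overhead: ×1.02.
88,179 Mb ÷ 8 = 11,022 MB → 11.02 GB.

11.022 GB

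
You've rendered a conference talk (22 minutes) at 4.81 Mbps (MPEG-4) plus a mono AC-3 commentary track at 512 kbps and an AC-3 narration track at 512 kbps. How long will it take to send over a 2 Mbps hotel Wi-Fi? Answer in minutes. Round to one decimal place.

64.2 minutes

22 min = 1320 s
Audio total: 512 + 512 = 1024 kbps = 1.024 Mbps.
Total bitrate: 5.834 Mbps.
File: 5.834 Mbps × 1320 s = 7700.9 Mb.
At 2 Mbps: 7700.9 / 2 = 3850.4 s ≈ 64.2 minutes.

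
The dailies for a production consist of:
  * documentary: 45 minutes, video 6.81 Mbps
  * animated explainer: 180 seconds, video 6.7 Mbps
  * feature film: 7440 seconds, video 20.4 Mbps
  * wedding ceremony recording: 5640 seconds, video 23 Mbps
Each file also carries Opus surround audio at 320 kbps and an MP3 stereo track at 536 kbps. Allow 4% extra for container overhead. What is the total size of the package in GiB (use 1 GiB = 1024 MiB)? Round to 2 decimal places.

38.11 GiB

Audio total: 320 + 536 = 856 kbps = 0.856 Mbps.
documentary: 7.666 Mbps × 2700 s × 1.04 = 21526.1 Mb
animated explainer: 7.556 Mbps × 180 s × 1.04 = 1414.5 Mb
feature film: 21.256 Mbps × 7440 s × 1.04 = 164470.4 Mb
wedding ceremony recording: 23.856 Mbps × 5640 s × 1.04 = 139929.8 Mb
Total: 327340.8 Mb = 40917.6 MB.
= 38.11 GiB.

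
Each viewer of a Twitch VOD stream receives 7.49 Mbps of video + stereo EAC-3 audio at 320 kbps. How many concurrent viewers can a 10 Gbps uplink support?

1280

Audio: 320 kbps = 0.320 Mbps.
Per-viewer media rate: 7.810 Mbps.
10 Gbps = 10,000 Mbps; 10,000 / 7.810 = 1280.41 → 1280 viewers.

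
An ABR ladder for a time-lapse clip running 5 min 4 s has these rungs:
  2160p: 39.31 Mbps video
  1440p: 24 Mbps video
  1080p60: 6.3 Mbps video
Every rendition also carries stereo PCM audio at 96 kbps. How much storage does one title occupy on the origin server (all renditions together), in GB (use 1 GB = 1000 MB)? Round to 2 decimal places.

5 min 4 s = 304 s
Audio: 96 kbps = 0.096 Mbps.
Sum of rendition bitrates: (39.31+0.096) + (24+0.096) + (6.3+0.096) = 69.898 Mbps.
× 304 s = 21,249 Mb = 2,656 MB = 2.656 GB.

2.66 GB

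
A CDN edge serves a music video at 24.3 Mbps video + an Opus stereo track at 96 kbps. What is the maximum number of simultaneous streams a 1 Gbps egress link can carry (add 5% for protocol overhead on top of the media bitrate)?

39

Audio: 96 kbps = 0.096 Mbps.
Per-viewer media rate: 24.396 Mbps.
On the wire with 5% overhead: 25.616 Mbps.
1 Gbps = 1,000 Mbps; 1,000 / 25.616 = 39.04 → 39 viewers.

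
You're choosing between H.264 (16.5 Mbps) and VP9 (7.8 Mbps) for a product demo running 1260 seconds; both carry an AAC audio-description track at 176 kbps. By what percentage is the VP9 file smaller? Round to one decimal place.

Audio: 176 kbps = 0.176 Mbps.
H.264: 16.676 Mbps × 1260 s = 21011.8 Mb = 2.626 GB.
VP9: 7.976 Mbps × 1260 s = 10049.8 Mb = 1.256 GB.
Reduction: (1 − 1.256/2.626) × 100 = 52.17%.

52.2%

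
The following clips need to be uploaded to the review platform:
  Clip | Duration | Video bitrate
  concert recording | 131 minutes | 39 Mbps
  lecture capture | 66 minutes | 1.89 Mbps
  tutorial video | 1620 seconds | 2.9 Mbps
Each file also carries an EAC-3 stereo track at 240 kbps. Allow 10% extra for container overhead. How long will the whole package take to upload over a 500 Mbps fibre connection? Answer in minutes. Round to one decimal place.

Audio: 240 kbps = 0.240 Mbps.
concert recording: 39.240 Mbps × 7860 s × 1.10 = 339269.0 Mb
lecture capture: 2.130 Mbps × 3960 s × 1.10 = 9278.3 Mb
tutorial video: 3.140 Mbps × 1620 s × 1.10 = 5595.5 Mb
Total: 354142.8 Mb = 44267.8 MB.
At 500 Mbps: 354142.8 / 500 = 708 s ≈ 11.8 minutes.

11.8 minutes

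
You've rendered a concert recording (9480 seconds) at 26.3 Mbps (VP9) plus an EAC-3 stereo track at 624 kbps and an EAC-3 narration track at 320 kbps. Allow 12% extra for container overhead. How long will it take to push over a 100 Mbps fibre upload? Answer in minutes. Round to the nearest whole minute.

Audio total: 624 + 320 = 944 kbps = 0.944 Mbps.
Total bitrate: 27.244 Mbps.
File: 27.244 Mbps × 9480 s = 258273.1 Mb.
With 12% container overhead: ×1.12. → 289265.9 Mb.
At 100 Mbps: 289265.9 / 100 = 2892.7 s ≈ 48.2 minutes.

48 minutes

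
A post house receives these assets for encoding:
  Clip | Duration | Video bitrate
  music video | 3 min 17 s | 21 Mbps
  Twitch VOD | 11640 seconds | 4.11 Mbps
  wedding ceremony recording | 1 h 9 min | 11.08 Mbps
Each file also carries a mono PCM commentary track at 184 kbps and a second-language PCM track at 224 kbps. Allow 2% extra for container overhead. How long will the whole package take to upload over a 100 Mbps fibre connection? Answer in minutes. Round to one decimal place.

Audio total: 184 + 224 = 408 kbps = 0.408 Mbps.
music video: 21.408 Mbps × 197 s × 1.02 = 4301.7 Mb
Twitch VOD: 4.518 Mbps × 11640 s × 1.02 = 53641.3 Mb
wedding ceremony recording: 11.488 Mbps × 4140 s × 1.02 = 48511.5 Mb
Total: 106454.6 Mb = 13306.8 MB.
At 100 Mbps: 106454.6 / 100 = 1065 s ≈ 17.7 minutes.

17.7 minutes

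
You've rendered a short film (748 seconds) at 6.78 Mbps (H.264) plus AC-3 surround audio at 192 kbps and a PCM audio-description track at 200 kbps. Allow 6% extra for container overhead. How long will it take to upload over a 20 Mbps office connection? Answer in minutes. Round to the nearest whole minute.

5 minutes

Audio total: 192 + 200 = 392 kbps = 0.392 Mbps.
Total bitrate: 7.172 Mbps.
File: 7.172 Mbps × 748 s = 5364.7 Mb.
With 6% container overhead: ×1.06. → 5686.5 Mb.
At 20 Mbps: 5686.5 / 20 = 284.3 s ≈ 4.74 minutes.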